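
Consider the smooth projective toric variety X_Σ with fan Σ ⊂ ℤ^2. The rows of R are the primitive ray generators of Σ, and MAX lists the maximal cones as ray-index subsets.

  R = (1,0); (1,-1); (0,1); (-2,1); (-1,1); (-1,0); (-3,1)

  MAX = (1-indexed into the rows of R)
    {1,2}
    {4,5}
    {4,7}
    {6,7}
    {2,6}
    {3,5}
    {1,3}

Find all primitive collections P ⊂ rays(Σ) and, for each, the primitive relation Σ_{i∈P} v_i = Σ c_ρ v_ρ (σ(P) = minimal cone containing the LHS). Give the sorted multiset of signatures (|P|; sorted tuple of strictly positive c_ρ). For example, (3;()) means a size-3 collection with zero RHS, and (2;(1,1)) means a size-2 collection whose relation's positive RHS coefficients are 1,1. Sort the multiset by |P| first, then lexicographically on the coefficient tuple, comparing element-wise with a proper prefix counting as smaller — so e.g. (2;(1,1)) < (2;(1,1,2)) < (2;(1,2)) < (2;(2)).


14 minimal non-faces of Δ(Σ) (on 7 rays):

  • {1,6}:  v_{1} + v_{6} = 0 ; sig = (2;())
  • {2,5}:  v_{2} + v_{5} = 0 ; sig = (2;())
  • {1,4}:  v_{1} + v_{4} = v_{5} ; sig = (2;(1))
  • {1,5}:  v_{1} + v_{5} = v_{3} ; sig = (2;(1))
  • {1,7}:  v_{1} + v_{7} = v_{4} ; sig = (2;(1))
  • {2,3}:  v_{2} + v_{3} = v_{1} ; sig = (2;(1))
  • {2,4}:  v_{2} + v_{4} = v_{6} ; sig = (2;(1))
  • {3,6}:  v_{3} + v_{6} = v_{5} ; sig = (2;(1))
  • {4,6}:  v_{4} + v_{6} = v_{7} ; sig = (2;(1))
  • {5,6}:  v_{5} + v_{6} = v_{4} ; sig = (2;(1))
  • {3,7}:  v_{3} + v_{7} = v_{4} + v_{5} ; sig = (2;(1,1))
  • {2,7}:  v_{2} + v_{7} = 2·v_{6} ; sig = (2;(2))
  • {3,4}:  v_{3} + v_{4} = 2·v_{5} ; sig = (2;(2))
  • {5,7}:  v_{5} + v_{7} = 2·v_{4} ; sig = (2;(2))

Signatures (|P|; sorted positive RHS coefficients), sorted:
    (2;())
    (2;())
    (2;(1))
    (2;(1))
    (2;(1))
    (2;(1))
    (2;(1))
    (2;(1))
    (2;(1))
    (2;(1))
    (2;(1,1))
    (2;(2))
    (2;(2))
    (2;(2))


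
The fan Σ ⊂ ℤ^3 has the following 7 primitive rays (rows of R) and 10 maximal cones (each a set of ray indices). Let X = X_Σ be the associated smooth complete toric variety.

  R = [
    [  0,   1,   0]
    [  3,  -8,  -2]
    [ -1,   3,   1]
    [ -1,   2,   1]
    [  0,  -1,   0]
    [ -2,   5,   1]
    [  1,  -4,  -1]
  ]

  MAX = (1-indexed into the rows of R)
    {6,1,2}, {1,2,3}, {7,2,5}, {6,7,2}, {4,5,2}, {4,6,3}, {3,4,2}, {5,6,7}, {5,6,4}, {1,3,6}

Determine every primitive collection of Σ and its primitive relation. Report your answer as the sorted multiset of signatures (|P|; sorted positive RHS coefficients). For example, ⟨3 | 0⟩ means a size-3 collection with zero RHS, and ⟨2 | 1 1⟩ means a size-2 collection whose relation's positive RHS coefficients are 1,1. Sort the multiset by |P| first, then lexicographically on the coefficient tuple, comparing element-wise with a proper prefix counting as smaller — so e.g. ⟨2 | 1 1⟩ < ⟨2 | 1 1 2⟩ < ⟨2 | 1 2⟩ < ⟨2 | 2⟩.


Δ(Σ) — 7 vertices, 9 min non-faces:

  P = {1,5}:  v_{1} + v_{5} = 0  →  sig = ⟨2 | 0⟩
  P = {1,4}:  v_{1} + v_{4} = v_{3}  →  sig = ⟨2 | 1⟩
  P = {3,5}:  v_{3} + v_{5} = v_{4}  →  sig = ⟨2 | 1⟩
  P = {3,7}:  v_{3} + v_{7} = v_{5}  →  sig = ⟨2 | 1⟩
  P = {1,7}:  v_{1} + v_{7} = v_{2} + v_{6}  →  sig = ⟨2 | 1 1⟩
  P = {4,7}:  v_{4} + v_{7} = 2·v_{5}  →  sig = ⟨2 | 2⟩
  P = {2,3,6}:  v_{2} + v_{3} + v_{6} = 0  →  sig = ⟨3 | 0⟩
  P = {2,4,6}:  v_{2} + v_{4} + v_{6} = v_{5}  →  sig = ⟨3 | 1⟩
  P = {2,5,6}:  v_{2} + v_{5} + v_{6} = v_{7}  →  sig = ⟨3 | 1⟩

so the primitive-relation signature multiset is
[⟨2 | 0⟩, ⟨2 | 1⟩, ⟨2 | 1⟩, ⟨2 | 1⟩, ⟨2 | 1 1⟩, ⟨2 | 2⟩, ⟨3 | 0⟩, ⟨3 | 1⟩, ⟨3 | 1⟩]


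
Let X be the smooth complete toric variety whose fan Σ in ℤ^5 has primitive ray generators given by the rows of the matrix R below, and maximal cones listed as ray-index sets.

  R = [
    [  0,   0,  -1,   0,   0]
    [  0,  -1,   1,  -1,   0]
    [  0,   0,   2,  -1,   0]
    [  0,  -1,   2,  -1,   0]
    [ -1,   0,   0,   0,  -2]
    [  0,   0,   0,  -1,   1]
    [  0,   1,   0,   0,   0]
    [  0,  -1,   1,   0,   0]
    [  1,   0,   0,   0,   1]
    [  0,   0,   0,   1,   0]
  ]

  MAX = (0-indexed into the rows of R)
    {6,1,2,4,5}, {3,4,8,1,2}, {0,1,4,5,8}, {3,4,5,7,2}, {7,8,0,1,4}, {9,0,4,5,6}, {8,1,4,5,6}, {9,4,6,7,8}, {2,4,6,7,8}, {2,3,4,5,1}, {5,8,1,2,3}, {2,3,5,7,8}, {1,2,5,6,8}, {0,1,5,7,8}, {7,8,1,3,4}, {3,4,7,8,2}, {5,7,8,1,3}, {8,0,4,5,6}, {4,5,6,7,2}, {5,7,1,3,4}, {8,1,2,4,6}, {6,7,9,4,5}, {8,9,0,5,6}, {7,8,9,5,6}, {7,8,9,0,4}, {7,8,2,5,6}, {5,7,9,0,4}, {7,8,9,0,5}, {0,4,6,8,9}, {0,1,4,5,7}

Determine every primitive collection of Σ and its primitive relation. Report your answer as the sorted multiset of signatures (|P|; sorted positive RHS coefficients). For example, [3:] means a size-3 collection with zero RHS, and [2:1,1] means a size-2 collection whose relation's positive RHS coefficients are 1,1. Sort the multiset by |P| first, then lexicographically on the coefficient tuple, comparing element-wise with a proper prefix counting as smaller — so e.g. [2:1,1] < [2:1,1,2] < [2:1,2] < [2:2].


The 14 primitive collections of Σ (r=10, n=5):

  P={0,3}:  v_{0} + v_{3} = v_{1}  ⇒ sig = [2:1]
  P={1,9}:  v_{1} + v_{9} = v_{7}  ⇒ sig = [2:1]
  P={3,6}:  v_{3} + v_{6} = v_{2}  ⇒ sig = [2:1]
  P={0,2}:  v_{0} + v_{2} = v_{1} + v_{6}  ⇒ sig = [2:1,1]
  P={3,9}:  v_{3} + v_{9} = v_{6} + 2·v_{7}  ⇒ sig = [2:1,2]
  P={2,9}:  v_{2} + v_{9} = 2·v_{6} + 2·v_{7}  ⇒ sig = [2:2,2]
  P={0,6,7}:  v_{0} + v_{6} + v_{7} = 0  ⇒ sig = [3:]
  P={1,6,7}:  v_{1} + v_{6} + v_{7} = v_{3}  ⇒ sig = [3:1]
  P={0,1,6}:  v_{0} + v_{1} + v_{6} = v_{4} + v_{5} + v_{8}  ⇒ sig = [3:1,1,1]
  P={1,2,7}:  v_{1} + v_{2} + v_{7} = 2·v_{3}  ⇒ sig = [3:2]
  P={4,5,8,9}:  v_{4} + v_{5} + v_{8} + v_{9} = 0  ⇒ sig = [4:]
  P={4,5,7,8}:  v_{4} + v_{5} + v_{7} + v_{8} = v_{1}  ⇒ sig = [4:1]
  P={3,4,5,8}:  v_{3} + v_{4} + v_{5} + v_{8} = 2·v_{1} + v_{6}  ⇒ sig = [4:1,2]
  P={2,4,5,8}:  v_{2} + v_{4} + v_{5} + v_{8} = 2·v_{1} + 2·v_{6}  ⇒ sig = [4:2,2]

so the primitive-relation signature multiset is
{ [2:1] ×3,  [2:1,1],  [2:1,2],  [2:2,2],  [3:],  [3:1],  [3:1,1,1],  [3:2],  [4:],  [4:1],  [4:1,2],  [4:2,2] }


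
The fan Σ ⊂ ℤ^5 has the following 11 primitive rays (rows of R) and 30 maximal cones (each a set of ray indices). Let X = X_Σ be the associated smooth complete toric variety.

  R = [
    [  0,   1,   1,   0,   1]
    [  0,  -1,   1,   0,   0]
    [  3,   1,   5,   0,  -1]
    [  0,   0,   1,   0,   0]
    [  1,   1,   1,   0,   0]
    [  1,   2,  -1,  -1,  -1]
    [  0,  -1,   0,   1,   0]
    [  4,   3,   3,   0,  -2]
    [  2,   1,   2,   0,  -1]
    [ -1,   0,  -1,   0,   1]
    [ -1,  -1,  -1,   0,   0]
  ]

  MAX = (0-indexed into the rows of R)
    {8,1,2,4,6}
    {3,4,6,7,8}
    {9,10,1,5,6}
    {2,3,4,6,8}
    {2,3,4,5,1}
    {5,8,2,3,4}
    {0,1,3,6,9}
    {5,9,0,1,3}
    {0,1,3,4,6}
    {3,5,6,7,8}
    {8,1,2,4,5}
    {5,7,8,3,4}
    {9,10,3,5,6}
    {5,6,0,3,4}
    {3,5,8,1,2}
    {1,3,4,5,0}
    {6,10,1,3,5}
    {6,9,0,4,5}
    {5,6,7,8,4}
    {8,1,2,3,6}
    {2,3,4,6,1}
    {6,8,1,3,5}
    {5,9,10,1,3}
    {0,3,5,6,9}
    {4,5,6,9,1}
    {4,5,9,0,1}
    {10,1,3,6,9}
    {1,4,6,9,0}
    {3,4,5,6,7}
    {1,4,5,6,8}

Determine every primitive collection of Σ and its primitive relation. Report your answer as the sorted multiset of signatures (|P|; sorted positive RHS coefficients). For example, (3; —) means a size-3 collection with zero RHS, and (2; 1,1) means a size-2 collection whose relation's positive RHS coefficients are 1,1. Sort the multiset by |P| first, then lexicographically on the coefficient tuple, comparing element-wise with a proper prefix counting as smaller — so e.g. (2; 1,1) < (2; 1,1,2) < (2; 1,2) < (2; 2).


Δ(Σ) — 11 vertices, 20 min non-faces:

  P = {4,10}:  v_{4} + v_{10} = 0  ⇒ sig = (2; —)
  P = {8,9}:  v_{8} + v_{9} = v_{4}  ⇒ sig = (2; 1)
  P = {0,10}:  v_{0} + v_{10} = v_{3} + v_{9}  ⇒ sig = (2; 1,1)
  P = {2,10}:  v_{2} + v_{10} = v_{1} + v_{3} + v_{8}  ⇒ sig = (2; 1,1,1)
  P = {7,10}:  v_{7} + v_{10} = v_{3} + v_{5} + v_{6} + v_{8}  ⇒ sig = (2; 1,1,1,1)
  P = {8,10}:  v_{8} + v_{10} = v_{1} + v_{3} + v_{5} + v_{6}  ⇒ sig = (2; 1,1,1,1)
  P = {7,9}:  v_{7} + v_{9} = v_{3} + 2·v_{4} + v_{5} + v_{6}  ⇒ sig = (2; 1,1,1,2)
  P = {2,9}:  v_{2} + v_{9} = v_{1} + v_{3} + 2·v_{4}  ⇒ sig = (2; 1,1,2)
  P = {0,7}:  v_{0} + v_{7} = 2·v_{3} + 3·v_{4} + v_{5} + v_{6}  ⇒ sig = (2; 1,1,2,3)
  P = {2,7}:  v_{2} + v_{7} = v_{3} + v_{4} + 3·v_{8}  ⇒ sig = (2; 1,1,3)
  P = {0,8}:  v_{0} + v_{8} = v_{3} + 2·v_{4}  ⇒ sig = (2; 1,2)
  P = {0,2}:  v_{0} + v_{2} = v_{1} + 2·v_{3} + 3·v_{4}  ⇒ sig = (2; 1,2,3)
  P = {1,7}:  v_{1} + v_{7} = 2·v_{8}  ⇒ sig = (2; 2)
  P = {3,4,9}:  v_{3} + v_{4} + v_{9} = v_{0}  ⇒ sig = (3; 1)
  P = {2,5,6}:  v_{2} + v_{5} + v_{6} = 2·v_{8}  ⇒ sig = (3; 2)
  P = {0,1,5,6}:  v_{0} + v_{1} + v_{5} + v_{6} = v_{4}  ⇒ sig = (4; 1)
  P = {1,3,4,8}:  v_{1} + v_{3} + v_{4} + v_{8} = v_{2}  ⇒ sig = (4; 1)
  P = {1,3,5,6,9}:  v_{1} + v_{3} + v_{5} + v_{6} + v_{9} = 0  ⇒ sig = (5; —)
  P = {1,3,4,5,6}:  v_{1} + v_{3} + v_{4} + v_{5} + v_{6} = v_{8}  ⇒ sig = (5; 1)
  P = {3,4,5,6,8}:  v_{3} + v_{4} + v_{5} + v_{6} + v_{8} = v_{7}  ⇒ sig = (5; 1)

Sorted signature multiset PRS(X):
    (2; —)
    (2; 1)
    (2; 1,1)
    (2; 1,1,1)
    (2; 1,1,1,1)
    (2; 1,1,1,1)
    (2; 1,1,1,2)
    (2; 1,1,2)
    (2; 1,1,2,3)
    (2; 1,1,3)
    (2; 1,2)
    (2; 1,2,3)
    (2; 2)
    (3; 1)
    (3; 2)
    (4; 1)
    (4; 1)
    (5; —)
    (5; 1)
    (5; 1)


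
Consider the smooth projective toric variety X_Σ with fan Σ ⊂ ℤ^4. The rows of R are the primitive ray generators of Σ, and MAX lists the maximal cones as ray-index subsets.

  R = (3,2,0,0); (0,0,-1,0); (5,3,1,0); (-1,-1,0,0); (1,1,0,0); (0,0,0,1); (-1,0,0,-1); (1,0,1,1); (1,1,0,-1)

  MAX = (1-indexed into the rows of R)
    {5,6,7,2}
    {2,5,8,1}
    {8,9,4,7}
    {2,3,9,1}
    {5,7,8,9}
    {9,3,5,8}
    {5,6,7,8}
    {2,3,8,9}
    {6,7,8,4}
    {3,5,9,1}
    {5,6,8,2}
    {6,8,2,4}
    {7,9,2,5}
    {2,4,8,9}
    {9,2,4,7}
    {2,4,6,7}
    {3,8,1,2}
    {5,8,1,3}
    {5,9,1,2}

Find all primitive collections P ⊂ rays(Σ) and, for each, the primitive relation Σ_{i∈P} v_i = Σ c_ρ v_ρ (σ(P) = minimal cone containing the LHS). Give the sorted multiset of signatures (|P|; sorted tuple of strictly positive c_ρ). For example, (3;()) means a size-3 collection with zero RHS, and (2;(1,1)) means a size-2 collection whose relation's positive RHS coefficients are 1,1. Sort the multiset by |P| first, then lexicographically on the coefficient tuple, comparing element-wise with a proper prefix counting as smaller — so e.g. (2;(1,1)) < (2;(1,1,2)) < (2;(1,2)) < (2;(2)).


Minimal non-faces — 12 found among 9 rays, 19 max cones:

  P = {4,5}:  v_{4} + v_{5} = 0 — sig = (2;())
  P = {6,9}:  v_{6} + v_{9} = v_{5} — sig = (2;(1))
  P = {1,7}:  v_{1} + v_{7} = v_{5} + v_{9} — sig = (2;(1,1))
  P = {1,4}:  v_{1} + v_{4} = v_{2} + v_{8} + v_{9} — sig = (2;(1,1,1))
  P = {3,6}:  v_{3} + v_{6} = v_{1} + v_{5} + v_{8} — sig = (2;(1,1,1))
  P = {1,6}:  v_{1} + v_{6} = v_{2} + 2·v_{5} + v_{8} — sig = (2;(1,1,2))
  P = {3,7}:  v_{3} + v_{7} = v_{5} + v_{8} + 2·v_{9} — sig = (2;(1,1,2))
  P = {3,4}:  v_{3} + v_{4} = v_{2} + 2·v_{8} + 2·v_{9} — sig = (2;(1,2,2))
  P = {2,7,8}:  v_{2} + v_{7} + v_{8} = 0 — sig = (3;())
  P = {1,8,9}:  v_{1} + v_{8} + v_{9} = v_{3} — sig = (3;(1))
  P = {2,3,5}:  v_{2} + v_{3} + v_{5} = 2·v_{1} — sig = (3;(2))
  P = {2,5,8,9}:  v_{2} + v_{5} + v_{8} + v_{9} = v_{1} — sig = (4;(1))

Sorted signature multiset PRS(X):
{ (2;()),  (2;(1)),  (2;(1,1)),  (2;(1,1,1)) ×2,  (2;(1,1,2)) ×2,  (2;(1,2,2)),  (3;()),  (3;(1)),  (3;(2)),  (4;(1)) }


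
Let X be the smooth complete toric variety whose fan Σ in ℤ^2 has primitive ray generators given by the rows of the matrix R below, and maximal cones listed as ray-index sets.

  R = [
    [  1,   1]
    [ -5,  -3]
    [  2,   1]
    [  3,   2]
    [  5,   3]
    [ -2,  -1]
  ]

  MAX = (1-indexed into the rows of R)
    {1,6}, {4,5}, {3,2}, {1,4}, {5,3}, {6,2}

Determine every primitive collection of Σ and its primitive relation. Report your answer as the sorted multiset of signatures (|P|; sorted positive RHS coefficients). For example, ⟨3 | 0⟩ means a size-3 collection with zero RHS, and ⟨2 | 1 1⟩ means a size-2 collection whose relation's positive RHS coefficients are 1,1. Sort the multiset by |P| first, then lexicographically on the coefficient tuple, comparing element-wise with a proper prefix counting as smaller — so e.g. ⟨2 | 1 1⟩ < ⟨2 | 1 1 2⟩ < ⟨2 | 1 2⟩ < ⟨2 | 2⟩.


Primitive collections (9):

  • {2,5}:  v_{2} + v_{5} = 0  →  sig = ⟨2 | 0⟩
  • {3,6}:  v_{3} + v_{6} = 0  →  sig = ⟨2 | 0⟩
  • {1,3}:  v_{1} + v_{3} = v_{4}  →  sig = ⟨2 | 1⟩
  • {2,4}:  v_{2} + v_{4} = v_{6}  →  sig = ⟨2 | 1⟩
  • {3,4}:  v_{3} + v_{4} = v_{5}  →  sig = ⟨2 | 1⟩
  • {4,6}:  v_{4} + v_{6} = v_{1}  →  sig = ⟨2 | 1⟩
  • {5,6}:  v_{5} + v_{6} = v_{4}  →  sig = ⟨2 | 1⟩
  • {1,2}:  v_{1} + v_{2} = 2·v_{6}  →  sig = ⟨2 | 2⟩
  • {1,5}:  v_{1} + v_{5} = 2·v_{4}  →  sig = ⟨2 | 2⟩

Hence PRS(X_Σ) =
    ⟨2 | 0⟩
    ⟨2 | 0⟩
    ⟨2 | 1⟩
    ⟨2 | 1⟩
    ⟨2 | 1⟩
    ⟨2 | 1⟩
    ⟨2 | 1⟩
    ⟨2 | 2⟩
    ⟨2 | 2⟩


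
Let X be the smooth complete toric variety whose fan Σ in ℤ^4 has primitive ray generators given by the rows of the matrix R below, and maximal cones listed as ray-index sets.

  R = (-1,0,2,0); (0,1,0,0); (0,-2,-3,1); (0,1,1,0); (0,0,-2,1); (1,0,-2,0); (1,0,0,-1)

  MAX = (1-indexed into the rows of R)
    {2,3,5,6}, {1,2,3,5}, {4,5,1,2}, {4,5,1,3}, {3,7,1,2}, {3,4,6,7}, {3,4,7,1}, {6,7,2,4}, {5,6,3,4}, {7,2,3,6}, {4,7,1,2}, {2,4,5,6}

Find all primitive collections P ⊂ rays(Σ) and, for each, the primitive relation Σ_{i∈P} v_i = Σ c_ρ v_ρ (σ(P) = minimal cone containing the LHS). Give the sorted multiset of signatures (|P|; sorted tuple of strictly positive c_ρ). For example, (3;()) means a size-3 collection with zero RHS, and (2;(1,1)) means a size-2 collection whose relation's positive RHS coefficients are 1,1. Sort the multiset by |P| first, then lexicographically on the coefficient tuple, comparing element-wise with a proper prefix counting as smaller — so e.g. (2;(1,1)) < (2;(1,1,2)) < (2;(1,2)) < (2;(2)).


Δ(Σ) — 7 vertices, 3 min non-faces:

  P={1,6}:  v_{1} + v_{6} = 0  ⟹  sig = (2;())
  P={5,7}:  v_{5} + v_{7} = v_{6}  ⟹  sig = (2;(1))
  P={2,3,4}:  v_{2} + v_{3} + v_{4} = v_{5}  ⟹  sig = (3;(1))

Sorted signature multiset PRS(X):
[(2;()), (2;(1)), (3;(1))]


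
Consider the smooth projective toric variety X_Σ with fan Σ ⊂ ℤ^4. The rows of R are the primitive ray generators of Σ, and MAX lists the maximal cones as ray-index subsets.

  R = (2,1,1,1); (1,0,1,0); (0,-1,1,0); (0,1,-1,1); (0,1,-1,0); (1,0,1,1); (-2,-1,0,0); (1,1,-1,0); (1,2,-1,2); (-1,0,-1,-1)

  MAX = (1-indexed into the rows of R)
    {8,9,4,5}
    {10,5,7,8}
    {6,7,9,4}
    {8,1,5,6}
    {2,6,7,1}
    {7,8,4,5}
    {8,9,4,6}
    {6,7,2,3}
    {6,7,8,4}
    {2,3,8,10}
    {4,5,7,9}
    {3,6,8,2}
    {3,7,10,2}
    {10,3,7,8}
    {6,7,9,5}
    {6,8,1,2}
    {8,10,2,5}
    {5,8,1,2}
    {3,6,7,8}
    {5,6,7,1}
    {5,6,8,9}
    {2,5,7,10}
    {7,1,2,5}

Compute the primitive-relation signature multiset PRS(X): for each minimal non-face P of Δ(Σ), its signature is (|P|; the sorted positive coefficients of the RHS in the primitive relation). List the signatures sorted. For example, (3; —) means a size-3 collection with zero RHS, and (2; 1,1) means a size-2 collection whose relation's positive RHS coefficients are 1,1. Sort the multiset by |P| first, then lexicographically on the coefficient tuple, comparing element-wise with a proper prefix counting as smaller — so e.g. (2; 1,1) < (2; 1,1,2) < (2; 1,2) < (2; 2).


Δ(Σ) — 10 vertices, 18 min non-faces:

  {3,5}:  v_{3} + v_{5} = 0  ⟹  sig = (2; —)
  {6,10}:  v_{6} + v_{10} = 0  ⟹  sig = (2; —)
  {1,3}:  v_{1} + v_{3} = v_{2} + v_{6}  ⟹  sig = (2; 1,1)
  {1,10}:  v_{1} + v_{10} = v_{2} + v_{5}  ⟹  sig = (2; 1,1)
  {2,4}:  v_{2} + v_{4} = v_{5} + v_{6}  ⟹  sig = (2; 1,1)
  {3,9}:  v_{3} + v_{9} = v_{4} + v_{6}  ⟹  sig = (2; 1,1)
  {9,10}:  v_{9} + v_{10} = v_{4} + v_{5}  ⟹  sig = (2; 1,1)
  {3,4}:  v_{3} + v_{4} = v_{6} + v_{7} + v_{8}  ⟹  sig = (2; 1,1,1)
  {4,10}:  v_{4} + v_{10} = v_{5} + v_{7} + v_{8}  ⟹  sig = (2; 1,1,1)
  {1,4}:  v_{1} + v_{4} = 2·v_{5} + 2·v_{6}  ⟹  sig = (2; 2,2)
  {2,9}:  v_{2} + v_{9} = 2·v_{5} + 2·v_{6}  ⟹  sig = (2; 2,2)
  {1,9}:  v_{1} + v_{9} = 3·v_{5} + 3·v_{6}  ⟹  sig = (2; 3,3)
  {2,7,8}:  v_{2} + v_{7} + v_{8} = 0  ⟹  sig = (3; —)
  {2,5,6}:  v_{2} + v_{5} + v_{6} = v_{1}  ⟹  sig = (3; 1)
  {4,5,6}:  v_{4} + v_{5} + v_{6} = v_{9}  ⟹  sig = (3; 1)
  {1,7,8}:  v_{1} + v_{7} + v_{8} = v_{5} + v_{6}  ⟹  sig = (3; 1,1)
  {7,8,9}:  v_{7} + v_{8} + v_{9} = 2·v_{4}  ⟹  sig = (3; 2)
  {5,6,7,8}:  v_{5} + v_{6} + v_{7} + v_{8} = v_{4}  ⟹  sig = (4; 1)

Signatures (|P|; sorted positive RHS coefficients), sorted:
[(2; —), (2; —), (2; 1,1), (2; 1,1), (2; 1,1), (2; 1,1), (2; 1,1), (2; 1,1,1), (2; 1,1,1), (2; 2,2), (2; 2,2), (2; 3,3), (3; —), (3; 1), (3; 1), (3; 1,1), (3; 2), (4; 1)]


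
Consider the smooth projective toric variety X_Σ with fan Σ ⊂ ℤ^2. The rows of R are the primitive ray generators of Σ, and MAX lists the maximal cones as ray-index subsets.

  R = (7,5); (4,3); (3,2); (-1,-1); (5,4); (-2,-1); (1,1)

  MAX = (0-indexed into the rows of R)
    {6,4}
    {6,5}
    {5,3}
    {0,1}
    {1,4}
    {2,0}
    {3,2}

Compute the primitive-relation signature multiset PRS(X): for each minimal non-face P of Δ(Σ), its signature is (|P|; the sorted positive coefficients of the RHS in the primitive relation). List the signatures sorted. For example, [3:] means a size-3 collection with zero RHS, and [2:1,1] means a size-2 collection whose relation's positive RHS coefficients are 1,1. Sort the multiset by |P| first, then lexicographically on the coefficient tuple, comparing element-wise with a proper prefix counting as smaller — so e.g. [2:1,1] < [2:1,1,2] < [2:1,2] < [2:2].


14 collections generate NE(X_Σ); each relation:

  • {3,6}:  v_{3} + v_{6} = 0  →  sig = [2:]
  • {0,5}:  v_{0} + v_{5} = v_{4}  →  sig = [2:1]
  • {1,2}:  v_{1} + v_{2} = v_{0}  →  sig = [2:1]
  • {1,3}:  v_{1} + v_{3} = v_{2}  →  sig = [2:1]
  • {1,6}:  v_{1} + v_{6} = v_{4}  →  sig = [2:1]
  • {2,5}:  v_{2} + v_{5} = v_{6}  →  sig = [2:1]
  • {2,6}:  v_{2} + v_{6} = v_{1}  →  sig = [2:1]
  • {3,4}:  v_{3} + v_{4} = v_{1}  →  sig = [2:1]
  • {0,3}:  v_{0} + v_{3} = 2·v_{2}  →  sig = [2:2]
  • {0,6}:  v_{0} + v_{6} = 2·v_{1}  →  sig = [2:2]
  • {1,5}:  v_{1} + v_{5} = 2·v_{6}  →  sig = [2:2]
  • {2,4}:  v_{2} + v_{4} = 2·v_{1}  →  sig = [2:2]
  • {0,4}:  v_{0} + v_{4} = 3·v_{1}  →  sig = [2:3]
  • {4,5}:  v_{4} + v_{5} = 3·v_{6}  →  sig = [2:3]

Sorted signature multiset PRS(X):
    [2:]
    [2:1]
    [2:1]
    [2:1]
    [2:1]
    [2:1]
    [2:1]
    [2:1]
    [2:2]
    [2:2]
    [2:2]
    [2:2]
    [2:3]
    [2:3]


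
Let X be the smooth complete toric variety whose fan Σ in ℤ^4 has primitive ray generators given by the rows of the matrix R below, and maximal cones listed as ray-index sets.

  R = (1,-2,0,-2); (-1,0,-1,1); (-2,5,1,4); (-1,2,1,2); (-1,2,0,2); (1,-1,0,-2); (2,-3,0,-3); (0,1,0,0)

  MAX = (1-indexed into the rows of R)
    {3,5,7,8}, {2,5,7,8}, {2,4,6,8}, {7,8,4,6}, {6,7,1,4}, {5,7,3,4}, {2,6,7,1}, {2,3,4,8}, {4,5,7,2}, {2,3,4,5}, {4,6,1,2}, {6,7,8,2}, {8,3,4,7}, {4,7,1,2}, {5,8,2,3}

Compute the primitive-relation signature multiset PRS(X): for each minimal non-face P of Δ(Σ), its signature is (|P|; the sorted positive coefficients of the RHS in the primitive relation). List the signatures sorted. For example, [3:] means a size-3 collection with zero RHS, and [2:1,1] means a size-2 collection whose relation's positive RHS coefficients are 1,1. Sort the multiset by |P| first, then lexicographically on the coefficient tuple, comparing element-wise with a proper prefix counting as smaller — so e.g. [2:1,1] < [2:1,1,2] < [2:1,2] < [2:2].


9 minimal non-faces of Δ(Σ) (on 8 rays):

  P = {1,5}:  v_{1} + v_{5} = 0  →  sig = [2:]
  P = {1,8}:  v_{1} + v_{8} = v_{6}  →  sig = [2:1]
  P = {5,6}:  v_{5} + v_{6} = v_{8}  →  sig = [2:1]
  P = {1,3}:  v_{1} + v_{3} = v_{4} + v_{8}  →  sig = [2:1,1]
  P = {3,6}:  v_{3} + v_{6} = v_{4} + 2·v_{8}  →  sig = [2:1,2]
  P = {2,3,7}:  v_{2} + v_{3} + v_{7} = v_{5}  →  sig = [3:1]
  P = {4,5,8}:  v_{4} + v_{5} + v_{8} = v_{3}  →  sig = [3:1]
  P = {2,4,7,8}:  v_{2} + v_{4} + v_{7} + v_{8} = 0  →  sig = [4:]
  P = {2,4,6,7}:  v_{2} + v_{4} + v_{6} + v_{7} = v_{1}  →  sig = [4:1]

so the primitive-relation signature multiset is
    [2:]
    [2:1]
    [2:1]
    [2:1,1]
    [2:1,2]
    [3:1]
    [3:1]
    [4:]
    [4:1]


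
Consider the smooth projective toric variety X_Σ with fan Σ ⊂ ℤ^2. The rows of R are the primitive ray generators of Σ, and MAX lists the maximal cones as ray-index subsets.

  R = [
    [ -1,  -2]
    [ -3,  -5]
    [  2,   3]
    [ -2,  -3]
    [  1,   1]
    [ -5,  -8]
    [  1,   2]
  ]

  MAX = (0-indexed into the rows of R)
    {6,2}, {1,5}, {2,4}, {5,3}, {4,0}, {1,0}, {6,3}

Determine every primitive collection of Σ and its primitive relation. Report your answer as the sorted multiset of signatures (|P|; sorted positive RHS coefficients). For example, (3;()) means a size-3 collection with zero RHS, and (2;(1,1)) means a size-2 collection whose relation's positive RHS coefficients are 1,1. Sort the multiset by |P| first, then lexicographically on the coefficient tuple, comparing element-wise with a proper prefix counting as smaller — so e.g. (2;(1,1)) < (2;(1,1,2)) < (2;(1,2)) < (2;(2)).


Δ(Σ) — 7 vertices, 14 min non-faces:

  P={0,6}:  v_{0} + v_{6} = 0  ⇒ sig = (2;())
  P={2,3}:  v_{2} + v_{3} = 0  ⇒ sig = (2;())
  P={0,2}:  v_{0} + v_{2} = v_{4}  ⇒ sig = (2;(1))
  P={0,3}:  v_{0} + v_{3} = v_{1}  ⇒ sig = (2;(1))
  P={1,2}:  v_{1} + v_{2} = v_{0}  ⇒ sig = (2;(1))
  P={1,3}:  v_{1} + v_{3} = v_{5}  ⇒ sig = (2;(1))
  P={1,6}:  v_{1} + v_{6} = v_{3}  ⇒ sig = (2;(1))
  P={2,5}:  v_{2} + v_{5} = v_{1}  ⇒ sig = (2;(1))
  P={3,4}:  v_{3} + v_{4} = v_{0}  ⇒ sig = (2;(1))
  P={4,6}:  v_{4} + v_{6} = v_{2}  ⇒ sig = (2;(1))
  P={4,5}:  v_{4} + v_{5} = v_{0} + v_{1}  ⇒ sig = (2;(1,1))
  P={0,5}:  v_{0} + v_{5} = 2·v_{1}  ⇒ sig = (2;(2))
  P={1,4}:  v_{1} + v_{4} = 2·v_{0}  ⇒ sig = (2;(2))
  P={5,6}:  v_{5} + v_{6} = 2·v_{3}  ⇒ sig = (2;(2))

so the primitive-relation signature multiset is
    (2;())
    (2;())
    (2;(1))
    (2;(1))
    (2;(1))
    (2;(1))
    (2;(1))
    (2;(1))
    (2;(1))
    (2;(1))
    (2;(1,1))
    (2;(2))
    (2;(2))
    (2;(2))


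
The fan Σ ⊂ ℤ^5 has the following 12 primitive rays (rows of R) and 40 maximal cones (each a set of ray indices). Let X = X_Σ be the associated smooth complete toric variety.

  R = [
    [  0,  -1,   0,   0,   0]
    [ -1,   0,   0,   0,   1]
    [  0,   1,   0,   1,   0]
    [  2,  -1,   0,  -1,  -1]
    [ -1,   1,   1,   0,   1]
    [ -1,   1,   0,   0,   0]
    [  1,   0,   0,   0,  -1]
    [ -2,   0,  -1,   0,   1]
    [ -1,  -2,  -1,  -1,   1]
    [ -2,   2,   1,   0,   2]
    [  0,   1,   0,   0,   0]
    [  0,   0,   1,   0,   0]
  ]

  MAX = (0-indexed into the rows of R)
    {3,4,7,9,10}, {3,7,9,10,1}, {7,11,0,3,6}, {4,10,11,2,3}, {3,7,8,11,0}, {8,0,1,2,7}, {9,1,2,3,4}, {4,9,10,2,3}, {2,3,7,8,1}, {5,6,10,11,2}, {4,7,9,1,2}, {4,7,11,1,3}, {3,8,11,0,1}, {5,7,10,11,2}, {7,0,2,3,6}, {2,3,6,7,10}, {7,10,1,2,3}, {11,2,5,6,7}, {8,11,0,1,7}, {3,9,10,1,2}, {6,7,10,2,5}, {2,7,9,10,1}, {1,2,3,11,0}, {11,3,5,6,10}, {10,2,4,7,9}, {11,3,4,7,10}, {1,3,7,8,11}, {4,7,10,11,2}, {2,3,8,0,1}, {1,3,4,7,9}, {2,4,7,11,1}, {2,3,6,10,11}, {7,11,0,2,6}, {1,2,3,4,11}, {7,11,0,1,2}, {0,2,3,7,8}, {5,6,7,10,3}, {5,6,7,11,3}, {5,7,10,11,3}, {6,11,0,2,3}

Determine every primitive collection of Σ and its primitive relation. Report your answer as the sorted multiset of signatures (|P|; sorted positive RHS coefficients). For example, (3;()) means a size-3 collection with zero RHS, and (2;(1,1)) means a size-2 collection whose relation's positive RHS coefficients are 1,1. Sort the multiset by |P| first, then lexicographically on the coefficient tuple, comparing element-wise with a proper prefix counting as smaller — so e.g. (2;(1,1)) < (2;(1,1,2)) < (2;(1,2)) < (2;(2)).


25 collections generate NE(X_Σ); each relation:

  {0,10}:  v_{0} + v_{10} = 0  ⟹  sig = (2;())
  {1,6}:  v_{1} + v_{6} = 0  ⟹  sig = (2;())
  {0,4}:  v_{0} + v_{4} = v_{1} + v_{11}  ⟹  sig = (2;(1,1))
  {0,9}:  v_{0} + v_{9} = v_{1} + v_{4}  ⟹  sig = (2;(1,1))
  {4,6}:  v_{4} + v_{6} = v_{10} + v_{11}  ⟹  sig = (2;(1,1))
  {6,9}:  v_{6} + v_{9} = v_{4} + v_{10}  ⟹  sig = (2;(1,1))
  {0,5}:  v_{0} + v_{5} = v_{6} + v_{7} + v_{11}  ⟹  sig = (2;(1,1,1))
  {1,5}:  v_{1} + v_{5} = v_{7} + v_{10} + v_{11}  ⟹  sig = (2;(1,1,1))
  {6,8}:  v_{6} + v_{8} = v_{0} + v_{3} + v_{7}  ⟹  sig = (2;(1,1,1))
  {8,10}:  v_{8} + v_{10} = v_{1} + v_{3} + v_{7}  ⟹  sig = (2;(1,1,1))
  {4,8}:  v_{4} + v_{8} = 2·v_{1} + v_{3} + v_{7} + v_{11}  ⟹  sig = (2;(1,1,1,2))
  {5,9}:  v_{5} + v_{9} = v_{4} + v_{7} + 2·v_{10} + v_{11}  ⟹  sig = (2;(1,1,1,2))
  {8,9}:  v_{8} + v_{9} = 2·v_{1} + v_{3} + v_{4} + v_{7}  ⟹  sig = (2;(1,1,1,2))
  {5,8}:  v_{5} + v_{8} = v_{3} + 2·v_{7} + v_{11}  ⟹  sig = (2;(1,1,2))
  {4,5}:  v_{4} + v_{5} = v_{7} + 2·v_{10} + 2·v_{11}  ⟹  sig = (2;(1,2,2))
  {9,11}:  v_{9} + v_{11} = 2·v_{4}  ⟹  sig = (2;(2))
  {1,4,10}:  v_{1} + v_{4} + v_{10} = v_{9}  ⟹  sig = (3;(1))
  {1,10,11}:  v_{1} + v_{10} + v_{11} = v_{4}  ⟹  sig = (3;(1))
  {2,3,5}:  v_{2} + v_{3} + v_{5} = v_{6} + v_{10}  ⟹  sig = (3;(1,1))
  {2,8,11}:  v_{2} + v_{8} + v_{11} = v_{0} + v_{1}  ⟹  sig = (3;(1,1))
  {2,3,7,11}:  v_{2} + v_{3} + v_{7} + v_{11} = 0  ⟹  sig = (4;())
  {0,1,3,7}:  v_{0} + v_{1} + v_{3} + v_{7} = v_{8}  ⟹  sig = (4;(1))
  {6,7,10,11}:  v_{6} + v_{7} + v_{10} + v_{11} = v_{5}  ⟹  sig = (4;(1))
  {2,3,4,7}:  v_{2} + v_{3} + v_{4} + v_{7} = v_{1} + v_{10}  ⟹  sig = (4;(1,1))
  {2,3,7,9}:  v_{2} + v_{3} + v_{7} + v_{9} = 2·v_{1} + 2·v_{10}  ⟹  sig = (4;(2,2))

so the primitive-relation signature multiset is
{ (2;()) ×2,  (2;(1,1)) ×4,  (2;(1,1,1)) ×4,  (2;(1,1,1,2)) ×3,  (2;(1,1,2)),  (2;(1,2,2)),  (2;(2)),  (3;(1)) ×2,  (3;(1,1)) ×2,  (4;()),  (4;(1)) ×2,  (4;(1,1)),  (4;(2,2)) }


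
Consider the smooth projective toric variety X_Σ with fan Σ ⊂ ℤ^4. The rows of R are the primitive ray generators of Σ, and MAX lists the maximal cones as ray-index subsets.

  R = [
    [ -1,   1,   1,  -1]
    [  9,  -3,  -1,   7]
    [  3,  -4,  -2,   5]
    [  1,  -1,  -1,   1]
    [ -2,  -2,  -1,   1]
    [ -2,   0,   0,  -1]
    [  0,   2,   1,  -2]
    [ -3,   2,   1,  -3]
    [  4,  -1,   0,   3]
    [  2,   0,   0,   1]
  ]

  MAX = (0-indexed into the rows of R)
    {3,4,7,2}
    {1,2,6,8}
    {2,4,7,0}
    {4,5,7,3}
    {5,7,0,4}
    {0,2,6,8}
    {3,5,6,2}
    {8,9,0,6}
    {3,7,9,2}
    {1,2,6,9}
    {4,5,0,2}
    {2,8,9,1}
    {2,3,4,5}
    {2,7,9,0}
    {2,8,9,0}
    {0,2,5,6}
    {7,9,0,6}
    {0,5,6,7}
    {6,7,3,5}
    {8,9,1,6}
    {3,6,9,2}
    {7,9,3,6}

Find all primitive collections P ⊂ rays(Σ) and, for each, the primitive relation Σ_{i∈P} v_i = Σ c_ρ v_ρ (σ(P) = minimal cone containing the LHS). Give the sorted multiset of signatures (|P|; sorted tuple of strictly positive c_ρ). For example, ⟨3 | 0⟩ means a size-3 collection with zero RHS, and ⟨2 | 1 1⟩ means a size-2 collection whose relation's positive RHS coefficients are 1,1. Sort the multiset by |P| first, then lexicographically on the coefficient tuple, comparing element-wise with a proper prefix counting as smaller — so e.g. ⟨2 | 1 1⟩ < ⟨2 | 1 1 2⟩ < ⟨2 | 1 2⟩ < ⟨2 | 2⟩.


17 minimal non-faces of Δ(Σ) (on 10 rays):

  P={0,3}:  v_{0} + v_{3} = 0  ⟹  sig = ⟨2 | 0⟩
  P={5,9}:  v_{5} + v_{9} = 0  ⟹  sig = ⟨2 | 0⟩
  P={4,6}:  v_{4} + v_{6} = v_{5}  ⟹  sig = ⟨2 | 1⟩
  P={1,4}:  v_{1} + v_{4} = v_{2} + v_{8}  ⟹  sig = ⟨2 | 1 1⟩
  P={1,7}:  v_{1} + v_{7} = v_{8} + v_{9}  ⟹  sig = ⟨2 | 1 1⟩
  P={4,8}:  v_{4} + v_{8} = v_{0} + v_{2}  ⟹  sig = ⟨2 | 1 1⟩
  P={4,9}:  v_{4} + v_{9} = v_{2} + v_{7}  ⟹  sig = ⟨2 | 1 1⟩
  P={7,8}:  v_{7} + v_{8} = v_{0} + v_{9}  ⟹  sig = ⟨2 | 1 1⟩
  P={1,5}:  v_{1} + v_{5} = v_{2} + v_{6} + v_{8}  ⟹  sig = ⟨2 | 1 1 1⟩
  P={3,8}:  v_{3} + v_{8} = v_{2} + v_{6} + v_{9}  ⟹  sig = ⟨2 | 1 1 1⟩
  P={5,8}:  v_{5} + v_{8} = v_{0} + v_{2} + v_{6}  ⟹  sig = ⟨2 | 1 1 1⟩
  P={0,1}:  v_{0} + v_{1} = 2·v_{8}  ⟹  sig = ⟨2 | 2⟩
  P={1,3}:  v_{1} + v_{3} = 2·v_{2} + 2·v_{6} + 2·v_{9}  ⟹  sig = ⟨2 | 2 2 2⟩
  P={2,6,7}:  v_{2} + v_{6} + v_{7} = 0  ⟹  sig = ⟨3 | 0⟩
  P={2,5,7}:  v_{2} + v_{5} + v_{7} = v_{4}  ⟹  sig = ⟨3 | 1⟩
  P={0,2,6,9}:  v_{0} + v_{2} + v_{6} + v_{9} = v_{8}  ⟹  sig = ⟨4 | 1⟩
  P={2,6,8,9}:  v_{2} + v_{6} + v_{8} + v_{9} = v_{1}  ⟹  sig = ⟨4 | 1⟩

so the primitive-relation signature multiset is
[⟨2 | 0⟩, ⟨2 | 0⟩, ⟨2 | 1⟩, ⟨2 | 1 1⟩, ⟨2 | 1 1⟩, ⟨2 | 1 1⟩, ⟨2 | 1 1⟩, ⟨2 | 1 1⟩, ⟨2 | 1 1 1⟩, ⟨2 | 1 1 1⟩, ⟨2 | 1 1 1⟩, ⟨2 | 2⟩, ⟨2 | 2 2 2⟩, ⟨3 | 0⟩, ⟨3 | 1⟩, ⟨4 | 1⟩, ⟨4 | 1⟩]


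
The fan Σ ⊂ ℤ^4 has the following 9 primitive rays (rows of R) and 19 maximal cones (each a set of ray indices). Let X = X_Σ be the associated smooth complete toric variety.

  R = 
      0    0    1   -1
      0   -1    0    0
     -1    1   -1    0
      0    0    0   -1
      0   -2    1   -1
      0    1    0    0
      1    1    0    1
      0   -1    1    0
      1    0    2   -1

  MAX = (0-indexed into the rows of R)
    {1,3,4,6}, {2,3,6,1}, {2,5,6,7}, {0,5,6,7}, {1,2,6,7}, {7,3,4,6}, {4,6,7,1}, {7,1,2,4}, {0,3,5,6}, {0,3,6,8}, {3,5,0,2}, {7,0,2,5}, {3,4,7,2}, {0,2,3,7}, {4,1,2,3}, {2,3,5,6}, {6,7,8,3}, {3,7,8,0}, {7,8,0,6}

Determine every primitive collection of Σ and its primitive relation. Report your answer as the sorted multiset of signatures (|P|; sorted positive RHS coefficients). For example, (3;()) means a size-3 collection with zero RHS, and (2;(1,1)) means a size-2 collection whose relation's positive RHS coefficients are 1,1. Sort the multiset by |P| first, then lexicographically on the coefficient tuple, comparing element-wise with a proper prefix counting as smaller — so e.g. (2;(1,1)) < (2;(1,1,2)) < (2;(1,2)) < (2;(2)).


|primitive collections| = 14. Relations:

  P = {1,5}:  v_{1} + v_{5} = 0  so sig = (2;())
  P = {0,1}:  v_{0} + v_{1} = v_{3} + v_{7}  so sig = (2;(1,1))
  P = {2,8}:  v_{2} + v_{8} = v_{0} + v_{5}  so sig = (2;(1,1))
  P = {4,5}:  v_{4} + v_{5} = v_{3} + v_{7}  so sig = (2;(1,1))
  P = {5,8}:  v_{5} + v_{8} = 2·v_{0} + v_{6}  so sig = (2;(1,2))
  P = {1,8}:  v_{1} + v_{8} = 2·v_{3} + v_{6} + 2·v_{7}  so sig = (2;(1,2,2))
  P = {4,8}:  v_{4} + v_{8} = 3·v_{3} + v_{6} + 3·v_{7}  so sig = (2;(1,3,3))
  P = {0,4}:  v_{0} + v_{4} = 2·v_{3} + 2·v_{7}  so sig = (2;(2,2))
  P = {2,4,6}:  v_{2} + v_{4} + v_{6} = 0  so sig = (3;())
  P = {1,3,7}:  v_{1} + v_{3} + v_{7} = v_{4}  so sig = (3;(1))
  P = {3,5,7}:  v_{3} + v_{5} + v_{7} = v_{0}  so sig = (3;(1))
  P = {0,2,6}:  v_{0} + v_{2} + v_{6} = 2·v_{5}  so sig = (3;(2))
  P = {0,3,6,7}:  v_{0} + v_{3} + v_{6} + v_{7} = v_{8}  so sig = (4;(1))
  P = {2,3,6,7}:  v_{2} + v_{3} + v_{6} + v_{7} = v_{5}  so sig = (4;(1))

Sorted signature multiset PRS(X):
    (2;())
    (2;(1,1))
    (2;(1,1))
    (2;(1,1))
    (2;(1,2))
    (2;(1,2,2))
    (2;(1,3,3))
    (2;(2,2))
    (3;())
    (3;(1))
    (3;(1))
    (3;(2))
    (4;(1))
    (4;(1))


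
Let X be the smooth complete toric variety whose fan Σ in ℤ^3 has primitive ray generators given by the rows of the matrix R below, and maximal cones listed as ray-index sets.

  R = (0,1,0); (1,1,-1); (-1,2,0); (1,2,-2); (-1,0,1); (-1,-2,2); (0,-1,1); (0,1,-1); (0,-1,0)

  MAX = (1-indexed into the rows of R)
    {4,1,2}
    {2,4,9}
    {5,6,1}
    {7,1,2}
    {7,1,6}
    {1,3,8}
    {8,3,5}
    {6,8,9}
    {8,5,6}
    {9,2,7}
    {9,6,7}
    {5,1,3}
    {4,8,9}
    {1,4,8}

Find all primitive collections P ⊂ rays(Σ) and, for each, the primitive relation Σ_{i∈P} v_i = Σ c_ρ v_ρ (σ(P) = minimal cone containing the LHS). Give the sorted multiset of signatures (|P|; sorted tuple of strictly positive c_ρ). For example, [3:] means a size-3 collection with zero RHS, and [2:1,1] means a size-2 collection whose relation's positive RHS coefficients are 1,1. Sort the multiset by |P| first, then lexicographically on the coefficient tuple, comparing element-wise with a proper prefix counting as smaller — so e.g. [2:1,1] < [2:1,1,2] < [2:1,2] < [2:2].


Δ(Σ) — 9 vertices, 17 min non-faces:

  • {1,9}:  v_{1} + v_{9} = 0  so sig = [2:]
  • {4,6}:  v_{4} + v_{6} = 0  so sig = [2:]
  • {7,8}:  v_{7} + v_{8} = 0  so sig = [2:]
  • {2,5}:  v_{2} + v_{5} = v_{1}  so sig = [2:1]
  • {2,6}:  v_{2} + v_{6} = v_{7}  so sig = [2:1]
  • {2,8}:  v_{2} + v_{8} = v_{4}  so sig = [2:1]
  • {4,7}:  v_{4} + v_{7} = v_{2}  so sig = [2:1]
  • {3,7}:  v_{3} + v_{7} = v_{1} + v_{5}  so sig = [2:1,1]
  • {3,9}:  v_{3} + v_{9} = v_{5} + v_{8}  so sig = [2:1,1]
  • {4,5}:  v_{4} + v_{5} = v_{1} + v_{8}  so sig = [2:1,1]
  • {5,7}:  v_{5} + v_{7} = v_{1} + v_{6}  so sig = [2:1,1]
  • {5,9}:  v_{5} + v_{9} = v_{6} + v_{8}  so sig = [2:1,1]
  • {2,3}:  v_{2} + v_{3} = 2·v_{1} + v_{8}  so sig = [2:1,2]
  • {3,6}:  v_{3} + v_{6} = 2·v_{5}  so sig = [2:2]
  • {3,4}:  v_{3} + v_{4} = 2·v_{1} + 2·v_{8}  so sig = [2:2,2]
  • {1,5,8}:  v_{1} + v_{5} + v_{8} = v_{3}  so sig = [3:1]
  • {1,6,8}:  v_{1} + v_{6} + v_{8} = v_{5}  so sig = [3:1]

Signatures (|P|; sorted positive RHS coefficients), sorted:
    |P|=2: 15 collections, coeffs (), (), (), (1), (1), (1), (1), (1,1), (1,1), (1,1), (1,1), (1,1), (1,2), (2), (2,2)
    |P|=3: 2 collections, coeffs (1), (1)


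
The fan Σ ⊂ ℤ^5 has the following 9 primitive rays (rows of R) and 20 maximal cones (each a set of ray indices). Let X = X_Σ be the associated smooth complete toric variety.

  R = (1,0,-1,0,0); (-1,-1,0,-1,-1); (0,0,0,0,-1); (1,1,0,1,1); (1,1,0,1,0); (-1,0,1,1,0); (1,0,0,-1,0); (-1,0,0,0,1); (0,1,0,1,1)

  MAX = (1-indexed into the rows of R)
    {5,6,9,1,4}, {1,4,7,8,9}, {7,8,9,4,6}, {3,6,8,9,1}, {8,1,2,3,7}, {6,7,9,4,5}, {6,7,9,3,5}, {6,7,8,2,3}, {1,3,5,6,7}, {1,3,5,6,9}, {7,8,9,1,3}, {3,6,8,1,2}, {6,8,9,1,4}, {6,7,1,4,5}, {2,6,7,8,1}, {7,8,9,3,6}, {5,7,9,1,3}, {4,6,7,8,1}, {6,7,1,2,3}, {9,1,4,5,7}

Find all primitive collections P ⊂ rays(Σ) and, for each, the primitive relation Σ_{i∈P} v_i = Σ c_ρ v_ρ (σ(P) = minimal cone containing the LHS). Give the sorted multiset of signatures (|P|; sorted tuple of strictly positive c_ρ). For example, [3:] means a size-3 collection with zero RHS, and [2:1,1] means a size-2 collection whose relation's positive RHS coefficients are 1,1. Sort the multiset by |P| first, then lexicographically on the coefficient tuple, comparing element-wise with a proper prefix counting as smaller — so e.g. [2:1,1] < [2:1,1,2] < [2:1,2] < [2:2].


Σ has 7 primitive collections:

  {2,4}:  v_{2} + v_{4} = 0 ; sig = [2:]
  {2,5}:  v_{2} + v_{5} = v_{3} ; sig = [2:1]
  {3,4}:  v_{3} + v_{4} = v_{5} ; sig = [2:1]
  {5,8}:  v_{5} + v_{8} = v_{9} ; sig = [2:1]
  {2,9}:  v_{2} + v_{9} = v_{3} + v_{8} ; sig = [2:1,1]
  {1,6,7,9}:  v_{1} + v_{6} + v_{7} + v_{9} = v_{4} ; sig = [4:1]
  {1,3,6,7,8}:  v_{1} + v_{3} + v_{6} + v_{7} + v_{8} = 0 ; sig = [5:]

so the primitive-relation signature multiset is
{ [2:],  [2:1] ×3,  [2:1,1],  [4:1],  [5:] }


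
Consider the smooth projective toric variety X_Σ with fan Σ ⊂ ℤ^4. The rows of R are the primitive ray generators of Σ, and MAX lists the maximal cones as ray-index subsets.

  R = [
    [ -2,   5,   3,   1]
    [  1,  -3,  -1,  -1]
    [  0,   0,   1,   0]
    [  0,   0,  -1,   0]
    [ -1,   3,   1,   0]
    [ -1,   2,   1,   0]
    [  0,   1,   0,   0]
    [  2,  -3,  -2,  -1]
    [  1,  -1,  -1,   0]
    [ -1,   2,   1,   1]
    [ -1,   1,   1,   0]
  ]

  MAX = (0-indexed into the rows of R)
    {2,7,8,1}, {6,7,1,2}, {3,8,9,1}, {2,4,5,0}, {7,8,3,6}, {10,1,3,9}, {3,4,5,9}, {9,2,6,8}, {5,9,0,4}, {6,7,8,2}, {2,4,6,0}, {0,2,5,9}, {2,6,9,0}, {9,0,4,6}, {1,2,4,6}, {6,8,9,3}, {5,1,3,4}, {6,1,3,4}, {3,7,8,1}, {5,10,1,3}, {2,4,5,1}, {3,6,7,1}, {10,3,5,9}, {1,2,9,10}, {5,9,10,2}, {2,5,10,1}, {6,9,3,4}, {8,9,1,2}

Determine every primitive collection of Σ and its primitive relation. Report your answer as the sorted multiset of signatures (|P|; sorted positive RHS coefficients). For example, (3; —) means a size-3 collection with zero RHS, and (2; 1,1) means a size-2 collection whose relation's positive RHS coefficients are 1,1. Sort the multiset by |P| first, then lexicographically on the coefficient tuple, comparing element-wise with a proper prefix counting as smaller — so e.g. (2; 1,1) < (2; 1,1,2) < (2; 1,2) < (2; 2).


21 minimal non-faces of Δ(Σ) (on 11 rays):

  • {2,3}:  v_{2} + v_{3} = 0  so sig = (2; —)
  • {8,10}:  v_{8} + v_{10} = 0  so sig = (2; —)
  • {5,6}:  v_{5} + v_{6} = v_{4}  so sig = (2; 1)
  • {5,8}:  v_{5} + v_{8} = v_{6}  so sig = (2; 1)
  • {6,10}:  v_{6} + v_{10} = v_{5}  so sig = (2; 1)
  • {7,9}:  v_{7} + v_{9} = v_{8}  so sig = (2; 1)
  • {0,1}:  v_{0} + v_{1} = v_{2} + v_{5}  so sig = (2; 1,1)
  • {0,3}:  v_{0} + v_{3} = v_{4} + v_{9}  so sig = (2; 1,1)
  • {7,10}:  v_{7} + v_{10} = v_{1} + v_{6}  so sig = (2; 1,1)
  • {0,8}:  v_{0} + v_{8} = v_{2} + 2·v_{6} + v_{9}  so sig = (2; 1,1,2)
  • {0,10}:  v_{0} + v_{10} = v_{2} + 2·v_{5} + v_{9}  so sig = (2; 1,1,2)
  • {0,7}:  v_{0} + v_{7} = v_{2} + 2·v_{6}  so sig = (2; 1,2)
  • {5,7}:  v_{5} + v_{7} = v_{1} + 2·v_{6}  so sig = (2; 1,2)
  • {4,7}:  v_{4} + v_{7} = v_{1} + 3·v_{6}  so sig = (2; 1,3)
  • {4,8}:  v_{4} + v_{8} = 2·v_{6}  so sig = (2; 2)
  • {4,10}:  v_{4} + v_{10} = 2·v_{5}  so sig = (2; 2)
  • {1,6,9}:  v_{1} + v_{6} + v_{9} = 0  so sig = (3; —)
  • {1,4,9}:  v_{1} + v_{4} + v_{9} = v_{5}  so sig = (3; 1)
  • {1,5,9}:  v_{1} + v_{5} + v_{9} = v_{10}  so sig = (3; 1)
  • {1,6,8}:  v_{1} + v_{6} + v_{8} = v_{7}  so sig = (3; 1)
  • {2,4,9}:  v_{2} + v_{4} + v_{9} = v_{0}  so sig = (3; 1)

Signatures (|P|; sorted positive RHS coefficients), sorted:
[(2; —), (2; —), (2; 1), (2; 1), (2; 1), (2; 1), (2; 1,1), (2; 1,1), (2; 1,1), (2; 1,1,2), (2; 1,1,2), (2; 1,2), (2; 1,2), (2; 1,3), (2; 2), (2; 2), (3; —), (3; 1), (3; 1), (3; 1), (3; 1)]


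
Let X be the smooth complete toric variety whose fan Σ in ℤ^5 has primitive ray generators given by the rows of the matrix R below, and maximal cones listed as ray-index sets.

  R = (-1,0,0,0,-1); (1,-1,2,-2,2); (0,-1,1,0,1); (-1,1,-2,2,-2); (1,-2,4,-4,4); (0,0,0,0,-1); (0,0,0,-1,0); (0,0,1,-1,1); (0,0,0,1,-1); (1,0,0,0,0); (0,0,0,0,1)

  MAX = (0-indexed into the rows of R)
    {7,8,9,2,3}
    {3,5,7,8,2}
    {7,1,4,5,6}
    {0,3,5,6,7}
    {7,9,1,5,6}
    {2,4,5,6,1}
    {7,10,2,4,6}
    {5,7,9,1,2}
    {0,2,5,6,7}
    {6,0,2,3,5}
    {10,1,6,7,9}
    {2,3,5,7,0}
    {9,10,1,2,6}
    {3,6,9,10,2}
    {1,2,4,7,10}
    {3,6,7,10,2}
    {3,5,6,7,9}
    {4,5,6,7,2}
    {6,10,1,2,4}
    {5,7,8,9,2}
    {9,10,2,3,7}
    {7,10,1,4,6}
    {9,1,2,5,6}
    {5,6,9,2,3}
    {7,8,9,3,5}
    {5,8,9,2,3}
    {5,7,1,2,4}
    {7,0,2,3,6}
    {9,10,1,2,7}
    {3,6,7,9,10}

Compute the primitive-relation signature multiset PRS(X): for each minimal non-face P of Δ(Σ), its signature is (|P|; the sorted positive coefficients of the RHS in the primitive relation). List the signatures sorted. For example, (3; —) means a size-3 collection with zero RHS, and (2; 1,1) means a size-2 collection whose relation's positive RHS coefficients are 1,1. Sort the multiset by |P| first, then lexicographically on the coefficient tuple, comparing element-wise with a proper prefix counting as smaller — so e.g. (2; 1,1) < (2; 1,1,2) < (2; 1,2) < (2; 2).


The 17 primitive collections of Σ (r=11, n=5):

  {1,3}:  v_{1} + v_{3} = 0  so sig = (2; —)
  {5,10}:  v_{5} + v_{10} = 0  so sig = (2; —)
  {0,9}:  v_{0} + v_{9} = v_{5}  so sig = (2; 1)
  {6,8}:  v_{6} + v_{8} = v_{5}  so sig = (2; 1)
  {3,4}:  v_{3} + v_{4} = v_{2} + v_{6} + v_{7}  so sig = (2; 1,1,1)
  {0,1}:  v_{0} + v_{1} = v_{2} + v_{5} + v_{6} + v_{7}  so sig = (2; 1,1,1,1)
  {0,10}:  v_{0} + v_{10} = v_{2} + v_{3} + v_{6} + v_{7}  so sig = (2; 1,1,1,1)
  {1,8}:  v_{1} + v_{8} = v_{2} + v_{5} + v_{7} + v_{9}  so sig = (2; 1,1,1,1)
  {4,8}:  v_{4} + v_{8} = v_{1} + v_{2} + v_{5} + v_{7}  so sig = (2; 1,1,1,1)
  {8,10}:  v_{8} + v_{10} = v_{2} + v_{3} + v_{7} + v_{9}  so sig = (2; 1,1,1,1)
  {0,8}:  v_{0} + v_{8} = v_{2} + v_{3} + 2·v_{5} + v_{7}  so sig = (2; 1,1,1,2)
  {0,4}:  v_{0} + v_{4} = 2·v_{2} + v_{5} + 2·v_{6} + 2·v_{7}  so sig = (2; 1,2,2,2)
  {4,9}:  v_{4} + v_{9} = 2·v_{1}  so sig = (2; 2)
  {1,2,6,7}:  v_{1} + v_{2} + v_{6} + v_{7} = v_{4}  so sig = (4; 1)
  {2,6,7,9}:  v_{2} + v_{6} + v_{7} + v_{9} = v_{1}  so sig = (4; 1)
  {2,3,5,6,7}:  v_{2} + v_{3} + v_{5} + v_{6} + v_{7} = v_{0}  so sig = (5; 1)
  {2,3,5,7,9}:  v_{2} + v_{3} + v_{5} + v_{7} + v_{9} = v_{8}  so sig = (5; 1)

Signatures (|P|; sorted positive RHS coefficients), sorted:
[(2; —), (2; —), (2; 1), (2; 1), (2; 1,1,1), (2; 1,1,1,1), (2; 1,1,1,1), (2; 1,1,1,1), (2; 1,1,1,1), (2; 1,1,1,1), (2; 1,1,1,2), (2; 1,2,2,2), (2; 2), (4; 1), (4; 1), (5; 1), (5; 1)]
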